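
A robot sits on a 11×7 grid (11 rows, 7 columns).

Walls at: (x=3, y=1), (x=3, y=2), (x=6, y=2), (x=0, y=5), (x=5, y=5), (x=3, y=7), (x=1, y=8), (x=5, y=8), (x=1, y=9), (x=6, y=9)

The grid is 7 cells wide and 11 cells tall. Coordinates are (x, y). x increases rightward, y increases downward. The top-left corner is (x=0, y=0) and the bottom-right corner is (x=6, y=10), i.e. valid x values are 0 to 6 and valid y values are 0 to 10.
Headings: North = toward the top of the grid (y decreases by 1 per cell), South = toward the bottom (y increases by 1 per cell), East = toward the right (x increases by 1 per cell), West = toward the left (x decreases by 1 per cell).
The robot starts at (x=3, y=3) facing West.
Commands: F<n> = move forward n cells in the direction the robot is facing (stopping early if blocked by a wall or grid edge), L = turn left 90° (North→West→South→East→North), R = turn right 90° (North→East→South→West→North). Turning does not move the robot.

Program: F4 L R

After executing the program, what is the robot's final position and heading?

Start: (x=3, y=3), facing West
  F4: move forward 3/4 (blocked), now at (x=0, y=3)
  L: turn left, now facing South
  R: turn right, now facing West
Final: (x=0, y=3), facing West

Answer: Final position: (x=0, y=3), facing West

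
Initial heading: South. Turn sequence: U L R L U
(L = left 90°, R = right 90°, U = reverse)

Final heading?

Answer: Final heading: East

Derivation:
Start: South
  U (U-turn (180°)) -> North
  L (left (90° counter-clockwise)) -> West
  R (right (90° clockwise)) -> North
  L (left (90° counter-clockwise)) -> West
  U (U-turn (180°)) -> East
Final: East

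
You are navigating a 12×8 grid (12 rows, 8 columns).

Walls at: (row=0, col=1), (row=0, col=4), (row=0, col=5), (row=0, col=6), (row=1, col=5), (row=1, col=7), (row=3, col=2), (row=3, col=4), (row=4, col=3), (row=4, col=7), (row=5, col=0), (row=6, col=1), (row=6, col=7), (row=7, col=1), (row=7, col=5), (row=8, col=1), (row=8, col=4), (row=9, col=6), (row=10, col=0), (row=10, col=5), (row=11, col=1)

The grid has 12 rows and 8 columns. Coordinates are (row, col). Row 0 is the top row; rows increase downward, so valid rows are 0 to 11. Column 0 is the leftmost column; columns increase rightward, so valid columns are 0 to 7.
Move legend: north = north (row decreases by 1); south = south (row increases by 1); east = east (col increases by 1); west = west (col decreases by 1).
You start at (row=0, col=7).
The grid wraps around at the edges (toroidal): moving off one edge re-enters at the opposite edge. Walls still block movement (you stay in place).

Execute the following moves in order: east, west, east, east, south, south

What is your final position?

Answer: Final position: (row=2, col=0)

Derivation:
Start: (row=0, col=7)
  east (east): (row=0, col=7) -> (row=0, col=0)
  west (west): (row=0, col=0) -> (row=0, col=7)
  east (east): (row=0, col=7) -> (row=0, col=0)
  east (east): blocked, stay at (row=0, col=0)
  south (south): (row=0, col=0) -> (row=1, col=0)
  south (south): (row=1, col=0) -> (row=2, col=0)
Final: (row=2, col=0)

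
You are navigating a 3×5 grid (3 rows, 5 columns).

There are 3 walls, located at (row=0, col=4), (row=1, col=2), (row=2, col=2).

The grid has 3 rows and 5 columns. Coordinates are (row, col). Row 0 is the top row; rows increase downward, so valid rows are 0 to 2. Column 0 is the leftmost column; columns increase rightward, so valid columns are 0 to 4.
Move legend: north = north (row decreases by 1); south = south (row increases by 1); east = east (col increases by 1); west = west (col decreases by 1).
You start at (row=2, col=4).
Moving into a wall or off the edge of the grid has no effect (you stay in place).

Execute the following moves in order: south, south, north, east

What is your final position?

Start: (row=2, col=4)
  south (south): blocked, stay at (row=2, col=4)
  south (south): blocked, stay at (row=2, col=4)
  north (north): (row=2, col=4) -> (row=1, col=4)
  east (east): blocked, stay at (row=1, col=4)
Final: (row=1, col=4)

Answer: Final position: (row=1, col=4)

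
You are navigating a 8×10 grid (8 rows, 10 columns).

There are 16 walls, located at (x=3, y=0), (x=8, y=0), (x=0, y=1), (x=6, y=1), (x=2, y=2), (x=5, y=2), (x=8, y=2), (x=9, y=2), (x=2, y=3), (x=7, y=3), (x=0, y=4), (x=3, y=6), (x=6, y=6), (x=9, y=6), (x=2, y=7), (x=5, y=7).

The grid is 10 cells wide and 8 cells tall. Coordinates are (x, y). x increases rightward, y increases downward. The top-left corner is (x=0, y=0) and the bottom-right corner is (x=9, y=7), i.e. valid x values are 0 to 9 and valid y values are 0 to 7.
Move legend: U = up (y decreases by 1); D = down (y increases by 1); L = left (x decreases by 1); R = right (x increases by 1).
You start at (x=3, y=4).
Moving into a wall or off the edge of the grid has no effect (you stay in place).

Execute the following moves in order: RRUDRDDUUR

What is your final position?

Answer: Final position: (x=6, y=3)

Derivation:
Start: (x=3, y=4)
  R (right): (x=3, y=4) -> (x=4, y=4)
  R (right): (x=4, y=4) -> (x=5, y=4)
  U (up): (x=5, y=4) -> (x=5, y=3)
  D (down): (x=5, y=3) -> (x=5, y=4)
  R (right): (x=5, y=4) -> (x=6, y=4)
  D (down): (x=6, y=4) -> (x=6, y=5)
  D (down): blocked, stay at (x=6, y=5)
  U (up): (x=6, y=5) -> (x=6, y=4)
  U (up): (x=6, y=4) -> (x=6, y=3)
  R (right): blocked, stay at (x=6, y=3)
Final: (x=6, y=3)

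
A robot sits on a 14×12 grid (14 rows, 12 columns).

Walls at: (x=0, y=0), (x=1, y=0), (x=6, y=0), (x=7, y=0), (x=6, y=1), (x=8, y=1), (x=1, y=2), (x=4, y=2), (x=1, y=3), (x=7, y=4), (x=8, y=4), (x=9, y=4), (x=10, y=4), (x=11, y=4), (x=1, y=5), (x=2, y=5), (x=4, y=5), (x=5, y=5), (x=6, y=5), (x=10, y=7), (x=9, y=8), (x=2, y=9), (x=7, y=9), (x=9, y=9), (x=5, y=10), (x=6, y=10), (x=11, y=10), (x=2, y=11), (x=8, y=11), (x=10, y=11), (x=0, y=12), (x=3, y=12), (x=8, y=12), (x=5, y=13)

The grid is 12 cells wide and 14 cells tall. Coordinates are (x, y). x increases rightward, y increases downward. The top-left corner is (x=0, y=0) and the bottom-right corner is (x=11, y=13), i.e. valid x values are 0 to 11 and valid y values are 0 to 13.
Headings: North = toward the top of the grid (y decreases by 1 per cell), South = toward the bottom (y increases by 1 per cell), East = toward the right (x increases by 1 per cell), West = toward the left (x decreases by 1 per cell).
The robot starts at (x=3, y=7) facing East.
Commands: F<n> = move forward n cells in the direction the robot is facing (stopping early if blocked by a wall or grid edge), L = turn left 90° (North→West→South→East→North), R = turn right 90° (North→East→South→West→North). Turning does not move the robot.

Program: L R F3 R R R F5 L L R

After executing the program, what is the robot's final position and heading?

Start: (x=3, y=7), facing East
  L: turn left, now facing North
  R: turn right, now facing East
  F3: move forward 3, now at (x=6, y=7)
  R: turn right, now facing South
  R: turn right, now facing West
  R: turn right, now facing North
  F5: move forward 1/5 (blocked), now at (x=6, y=6)
  L: turn left, now facing West
  L: turn left, now facing South
  R: turn right, now facing West
Final: (x=6, y=6), facing West

Answer: Final position: (x=6, y=6), facing West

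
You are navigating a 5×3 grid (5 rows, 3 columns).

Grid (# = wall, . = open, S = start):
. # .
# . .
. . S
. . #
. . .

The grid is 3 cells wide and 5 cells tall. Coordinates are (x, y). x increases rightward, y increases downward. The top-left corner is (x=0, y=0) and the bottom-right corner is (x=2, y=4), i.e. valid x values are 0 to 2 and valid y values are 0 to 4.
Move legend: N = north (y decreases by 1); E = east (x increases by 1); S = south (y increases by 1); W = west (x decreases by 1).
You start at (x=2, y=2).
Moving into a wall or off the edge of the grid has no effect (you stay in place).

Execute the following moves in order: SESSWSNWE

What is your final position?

Answer: Final position: (x=1, y=2)

Derivation:
Start: (x=2, y=2)
  S (south): blocked, stay at (x=2, y=2)
  E (east): blocked, stay at (x=2, y=2)
  S (south): blocked, stay at (x=2, y=2)
  S (south): blocked, stay at (x=2, y=2)
  W (west): (x=2, y=2) -> (x=1, y=2)
  S (south): (x=1, y=2) -> (x=1, y=3)
  N (north): (x=1, y=3) -> (x=1, y=2)
  W (west): (x=1, y=2) -> (x=0, y=2)
  E (east): (x=0, y=2) -> (x=1, y=2)
Final: (x=1, y=2)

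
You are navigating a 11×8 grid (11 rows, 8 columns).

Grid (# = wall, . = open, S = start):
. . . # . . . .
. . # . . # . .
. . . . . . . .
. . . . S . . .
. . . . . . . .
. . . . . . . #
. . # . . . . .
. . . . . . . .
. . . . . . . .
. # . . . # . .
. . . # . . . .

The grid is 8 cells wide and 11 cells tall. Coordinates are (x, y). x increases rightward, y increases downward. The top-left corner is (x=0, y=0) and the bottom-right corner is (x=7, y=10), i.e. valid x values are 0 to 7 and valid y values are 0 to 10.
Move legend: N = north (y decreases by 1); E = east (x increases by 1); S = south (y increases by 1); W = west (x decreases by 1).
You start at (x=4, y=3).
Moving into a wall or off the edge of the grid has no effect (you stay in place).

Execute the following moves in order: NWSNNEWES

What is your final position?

Start: (x=4, y=3)
  N (north): (x=4, y=3) -> (x=4, y=2)
  W (west): (x=4, y=2) -> (x=3, y=2)
  S (south): (x=3, y=2) -> (x=3, y=3)
  N (north): (x=3, y=3) -> (x=3, y=2)
  N (north): (x=3, y=2) -> (x=3, y=1)
  E (east): (x=3, y=1) -> (x=4, y=1)
  W (west): (x=4, y=1) -> (x=3, y=1)
  E (east): (x=3, y=1) -> (x=4, y=1)
  S (south): (x=4, y=1) -> (x=4, y=2)
Final: (x=4, y=2)

Answer: Final position: (x=4, y=2)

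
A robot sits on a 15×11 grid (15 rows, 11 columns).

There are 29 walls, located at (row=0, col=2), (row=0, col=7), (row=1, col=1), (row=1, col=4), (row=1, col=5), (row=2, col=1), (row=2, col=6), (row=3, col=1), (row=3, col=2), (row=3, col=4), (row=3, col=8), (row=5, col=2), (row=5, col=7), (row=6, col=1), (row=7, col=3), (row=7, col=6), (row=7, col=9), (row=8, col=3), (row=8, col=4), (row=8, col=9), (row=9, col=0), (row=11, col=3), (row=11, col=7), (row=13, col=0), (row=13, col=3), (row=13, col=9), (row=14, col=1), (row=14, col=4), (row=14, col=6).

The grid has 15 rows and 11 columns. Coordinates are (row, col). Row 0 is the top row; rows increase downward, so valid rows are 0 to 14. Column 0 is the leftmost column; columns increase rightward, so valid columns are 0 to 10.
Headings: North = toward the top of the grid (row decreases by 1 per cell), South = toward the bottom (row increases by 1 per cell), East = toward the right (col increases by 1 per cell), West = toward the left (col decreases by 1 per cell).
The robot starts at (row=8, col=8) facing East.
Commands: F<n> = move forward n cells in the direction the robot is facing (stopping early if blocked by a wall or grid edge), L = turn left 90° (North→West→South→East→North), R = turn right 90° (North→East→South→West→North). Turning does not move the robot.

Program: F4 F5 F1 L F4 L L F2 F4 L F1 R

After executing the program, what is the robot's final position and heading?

Answer: Final position: (row=10, col=9), facing South

Derivation:
Start: (row=8, col=8), facing East
  F4: move forward 0/4 (blocked), now at (row=8, col=8)
  F5: move forward 0/5 (blocked), now at (row=8, col=8)
  F1: move forward 0/1 (blocked), now at (row=8, col=8)
  L: turn left, now facing North
  F4: move forward 4, now at (row=4, col=8)
  L: turn left, now facing West
  L: turn left, now facing South
  F2: move forward 2, now at (row=6, col=8)
  F4: move forward 4, now at (row=10, col=8)
  L: turn left, now facing East
  F1: move forward 1, now at (row=10, col=9)
  R: turn right, now facing South
Final: (row=10, col=9), facing South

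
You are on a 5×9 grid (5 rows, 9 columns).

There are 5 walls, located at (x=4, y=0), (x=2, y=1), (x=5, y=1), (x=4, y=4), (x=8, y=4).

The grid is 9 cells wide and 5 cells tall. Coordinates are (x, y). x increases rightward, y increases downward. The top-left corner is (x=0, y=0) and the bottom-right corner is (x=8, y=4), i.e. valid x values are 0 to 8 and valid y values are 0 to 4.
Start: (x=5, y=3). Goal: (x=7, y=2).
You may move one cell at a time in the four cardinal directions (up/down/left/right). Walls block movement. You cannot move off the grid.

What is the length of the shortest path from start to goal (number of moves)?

BFS from (x=5, y=3) until reaching (x=7, y=2):
  Distance 0: (x=5, y=3)
  Distance 1: (x=5, y=2), (x=4, y=3), (x=6, y=3), (x=5, y=4)
  Distance 2: (x=4, y=2), (x=6, y=2), (x=3, y=3), (x=7, y=3), (x=6, y=4)
  Distance 3: (x=4, y=1), (x=6, y=1), (x=3, y=2), (x=7, y=2), (x=2, y=3), (x=8, y=3), (x=3, y=4), (x=7, y=4)  <- goal reached here
One shortest path (3 moves): (x=5, y=3) -> (x=6, y=3) -> (x=7, y=3) -> (x=7, y=2)

Answer: Shortest path length: 3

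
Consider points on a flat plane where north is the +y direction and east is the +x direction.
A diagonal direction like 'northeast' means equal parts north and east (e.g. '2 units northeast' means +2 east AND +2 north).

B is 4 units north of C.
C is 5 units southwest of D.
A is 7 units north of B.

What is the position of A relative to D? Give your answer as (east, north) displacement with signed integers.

Place D at the origin (east=0, north=0).
  C is 5 units southwest of D: delta (east=-5, north=-5); C at (east=-5, north=-5).
  B is 4 units north of C: delta (east=+0, north=+4); B at (east=-5, north=-1).
  A is 7 units north of B: delta (east=+0, north=+7); A at (east=-5, north=6).
Therefore A relative to D: (east=-5, north=6).

Answer: A is at (east=-5, north=6) relative to D.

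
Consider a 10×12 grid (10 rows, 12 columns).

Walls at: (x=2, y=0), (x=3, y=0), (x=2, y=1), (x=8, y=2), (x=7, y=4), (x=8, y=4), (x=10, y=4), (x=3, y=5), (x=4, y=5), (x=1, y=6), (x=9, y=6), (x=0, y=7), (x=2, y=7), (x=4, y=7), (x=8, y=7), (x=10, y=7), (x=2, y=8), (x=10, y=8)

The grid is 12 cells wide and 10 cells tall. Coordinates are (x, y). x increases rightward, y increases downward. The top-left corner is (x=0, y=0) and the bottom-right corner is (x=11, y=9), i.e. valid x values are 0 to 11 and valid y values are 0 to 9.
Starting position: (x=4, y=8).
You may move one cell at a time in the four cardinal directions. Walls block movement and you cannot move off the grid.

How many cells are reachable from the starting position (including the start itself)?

BFS flood-fill from (x=4, y=8):
  Distance 0: (x=4, y=8)
  Distance 1: (x=3, y=8), (x=5, y=8), (x=4, y=9)
  Distance 2: (x=3, y=7), (x=5, y=7), (x=6, y=8), (x=3, y=9), (x=5, y=9)
  Distance 3: (x=3, y=6), (x=5, y=6), (x=6, y=7), (x=7, y=8), (x=2, y=9), (x=6, y=9)
  Distance 4: (x=5, y=5), (x=2, y=6), (x=4, y=6), (x=6, y=6), (x=7, y=7), (x=8, y=8), (x=1, y=9), (x=7, y=9)
  Distance 5: (x=5, y=4), (x=2, y=5), (x=6, y=5), (x=7, y=6), (x=1, y=8), (x=9, y=8), (x=0, y=9), (x=8, y=9)
  Distance 6: (x=5, y=3), (x=2, y=4), (x=4, y=4), (x=6, y=4), (x=1, y=5), (x=7, y=5), (x=8, y=6), (x=1, y=7), (x=9, y=7), (x=0, y=8), (x=9, y=9)
  Distance 7: (x=5, y=2), (x=2, y=3), (x=4, y=3), (x=6, y=3), (x=1, y=4), (x=3, y=4), (x=0, y=5), (x=8, y=5), (x=10, y=9)
  Distance 8: (x=5, y=1), (x=2, y=2), (x=4, y=2), (x=6, y=2), (x=1, y=3), (x=3, y=3), (x=7, y=3), (x=0, y=4), (x=9, y=5), (x=0, y=6), (x=11, y=9)
  Distance 9: (x=5, y=0), (x=4, y=1), (x=6, y=1), (x=1, y=2), (x=3, y=2), (x=7, y=2), (x=0, y=3), (x=8, y=3), (x=9, y=4), (x=10, y=5), (x=11, y=8)
  Distance 10: (x=4, y=0), (x=6, y=0), (x=1, y=1), (x=3, y=1), (x=7, y=1), (x=0, y=2), (x=9, y=3), (x=11, y=5), (x=10, y=6), (x=11, y=7)
  Distance 11: (x=1, y=0), (x=7, y=0), (x=0, y=1), (x=8, y=1), (x=9, y=2), (x=10, y=3), (x=11, y=4), (x=11, y=6)
  Distance 12: (x=0, y=0), (x=8, y=0), (x=9, y=1), (x=10, y=2), (x=11, y=3)
  Distance 13: (x=9, y=0), (x=10, y=1), (x=11, y=2)
  Distance 14: (x=10, y=0), (x=11, y=1)
  Distance 15: (x=11, y=0)
Total reachable: 102 (grid has 102 open cells total)

Answer: Reachable cells: 102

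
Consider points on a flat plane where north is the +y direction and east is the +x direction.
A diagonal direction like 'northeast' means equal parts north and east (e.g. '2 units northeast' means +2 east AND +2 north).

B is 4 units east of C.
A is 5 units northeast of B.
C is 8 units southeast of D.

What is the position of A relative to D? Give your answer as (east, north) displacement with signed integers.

Answer: A is at (east=17, north=-3) relative to D.

Derivation:
Place D at the origin (east=0, north=0).
  C is 8 units southeast of D: delta (east=+8, north=-8); C at (east=8, north=-8).
  B is 4 units east of C: delta (east=+4, north=+0); B at (east=12, north=-8).
  A is 5 units northeast of B: delta (east=+5, north=+5); A at (east=17, north=-3).
Therefore A relative to D: (east=17, north=-3).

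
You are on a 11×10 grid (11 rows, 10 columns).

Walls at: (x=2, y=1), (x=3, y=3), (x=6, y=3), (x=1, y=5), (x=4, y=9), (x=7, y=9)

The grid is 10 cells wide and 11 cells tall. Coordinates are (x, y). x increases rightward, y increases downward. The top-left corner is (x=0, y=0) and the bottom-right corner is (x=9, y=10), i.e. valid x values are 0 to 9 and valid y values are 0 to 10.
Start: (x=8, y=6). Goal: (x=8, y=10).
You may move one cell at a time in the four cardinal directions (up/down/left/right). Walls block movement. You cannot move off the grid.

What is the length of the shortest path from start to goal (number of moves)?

BFS from (x=8, y=6) until reaching (x=8, y=10):
  Distance 0: (x=8, y=6)
  Distance 1: (x=8, y=5), (x=7, y=6), (x=9, y=6), (x=8, y=7)
  Distance 2: (x=8, y=4), (x=7, y=5), (x=9, y=5), (x=6, y=6), (x=7, y=7), (x=9, y=7), (x=8, y=8)
  Distance 3: (x=8, y=3), (x=7, y=4), (x=9, y=4), (x=6, y=5), (x=5, y=6), (x=6, y=7), (x=7, y=8), (x=9, y=8), (x=8, y=9)
  Distance 4: (x=8, y=2), (x=7, y=3), (x=9, y=3), (x=6, y=4), (x=5, y=5), (x=4, y=6), (x=5, y=7), (x=6, y=8), (x=9, y=9), (x=8, y=10)  <- goal reached here
One shortest path (4 moves): (x=8, y=6) -> (x=8, y=7) -> (x=8, y=8) -> (x=8, y=9) -> (x=8, y=10)

Answer: Shortest path length: 4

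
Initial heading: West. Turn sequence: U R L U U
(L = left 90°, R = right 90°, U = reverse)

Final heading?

Answer: Final heading: East

Derivation:
Start: West
  U (U-turn (180°)) -> East
  R (right (90° clockwise)) -> South
  L (left (90° counter-clockwise)) -> East
  U (U-turn (180°)) -> West
  U (U-turn (180°)) -> East
Final: East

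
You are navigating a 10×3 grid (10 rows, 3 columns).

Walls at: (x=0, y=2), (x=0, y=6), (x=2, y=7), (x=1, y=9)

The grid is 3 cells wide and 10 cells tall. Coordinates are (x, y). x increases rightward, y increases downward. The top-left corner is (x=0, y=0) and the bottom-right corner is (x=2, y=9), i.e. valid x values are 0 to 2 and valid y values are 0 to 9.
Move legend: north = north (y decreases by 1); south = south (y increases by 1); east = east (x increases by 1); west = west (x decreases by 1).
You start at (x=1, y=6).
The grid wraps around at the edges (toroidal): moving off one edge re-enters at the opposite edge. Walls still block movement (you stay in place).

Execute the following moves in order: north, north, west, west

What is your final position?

Start: (x=1, y=6)
  north (north): (x=1, y=6) -> (x=1, y=5)
  north (north): (x=1, y=5) -> (x=1, y=4)
  west (west): (x=1, y=4) -> (x=0, y=4)
  west (west): (x=0, y=4) -> (x=2, y=4)
Final: (x=2, y=4)

Answer: Final position: (x=2, y=4)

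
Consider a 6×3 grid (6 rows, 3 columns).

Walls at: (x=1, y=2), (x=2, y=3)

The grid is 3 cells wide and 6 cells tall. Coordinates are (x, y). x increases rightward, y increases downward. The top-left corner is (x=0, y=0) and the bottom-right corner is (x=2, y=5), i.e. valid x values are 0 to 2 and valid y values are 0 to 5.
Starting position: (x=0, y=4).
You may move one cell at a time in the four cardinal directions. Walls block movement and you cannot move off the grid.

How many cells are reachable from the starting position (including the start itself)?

BFS flood-fill from (x=0, y=4):
  Distance 0: (x=0, y=4)
  Distance 1: (x=0, y=3), (x=1, y=4), (x=0, y=5)
  Distance 2: (x=0, y=2), (x=1, y=3), (x=2, y=4), (x=1, y=5)
  Distance 3: (x=0, y=1), (x=2, y=5)
  Distance 4: (x=0, y=0), (x=1, y=1)
  Distance 5: (x=1, y=0), (x=2, y=1)
  Distance 6: (x=2, y=0), (x=2, y=2)
Total reachable: 16 (grid has 16 open cells total)

Answer: Reachable cells: 16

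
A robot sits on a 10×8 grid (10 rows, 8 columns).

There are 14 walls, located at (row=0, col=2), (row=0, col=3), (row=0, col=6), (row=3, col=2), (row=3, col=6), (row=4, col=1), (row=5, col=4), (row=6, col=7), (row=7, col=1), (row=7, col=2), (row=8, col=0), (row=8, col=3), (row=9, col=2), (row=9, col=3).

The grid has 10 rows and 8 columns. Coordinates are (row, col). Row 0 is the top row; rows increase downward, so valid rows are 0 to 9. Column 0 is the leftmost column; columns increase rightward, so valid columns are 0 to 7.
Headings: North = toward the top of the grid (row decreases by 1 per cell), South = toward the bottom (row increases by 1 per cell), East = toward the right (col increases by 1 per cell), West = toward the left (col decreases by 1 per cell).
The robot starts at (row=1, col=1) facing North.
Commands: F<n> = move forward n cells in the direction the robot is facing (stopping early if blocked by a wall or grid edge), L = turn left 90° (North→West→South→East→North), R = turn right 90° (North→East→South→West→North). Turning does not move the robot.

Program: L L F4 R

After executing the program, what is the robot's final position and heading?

Start: (row=1, col=1), facing North
  L: turn left, now facing West
  L: turn left, now facing South
  F4: move forward 2/4 (blocked), now at (row=3, col=1)
  R: turn right, now facing West
Final: (row=3, col=1), facing West

Answer: Final position: (row=3, col=1), facing West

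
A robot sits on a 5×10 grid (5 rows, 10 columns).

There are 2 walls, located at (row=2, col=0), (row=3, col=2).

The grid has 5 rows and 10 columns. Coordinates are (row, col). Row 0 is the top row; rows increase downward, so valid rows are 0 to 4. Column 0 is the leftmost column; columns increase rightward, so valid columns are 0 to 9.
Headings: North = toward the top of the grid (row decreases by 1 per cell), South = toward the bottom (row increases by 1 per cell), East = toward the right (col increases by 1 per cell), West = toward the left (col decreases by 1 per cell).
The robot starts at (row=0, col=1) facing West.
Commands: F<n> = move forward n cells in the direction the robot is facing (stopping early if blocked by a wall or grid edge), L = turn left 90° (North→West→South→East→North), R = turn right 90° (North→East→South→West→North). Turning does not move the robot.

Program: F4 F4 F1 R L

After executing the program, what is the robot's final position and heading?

Answer: Final position: (row=0, col=0), facing West

Derivation:
Start: (row=0, col=1), facing West
  F4: move forward 1/4 (blocked), now at (row=0, col=0)
  F4: move forward 0/4 (blocked), now at (row=0, col=0)
  F1: move forward 0/1 (blocked), now at (row=0, col=0)
  R: turn right, now facing North
  L: turn left, now facing West
Final: (row=0, col=0), facing West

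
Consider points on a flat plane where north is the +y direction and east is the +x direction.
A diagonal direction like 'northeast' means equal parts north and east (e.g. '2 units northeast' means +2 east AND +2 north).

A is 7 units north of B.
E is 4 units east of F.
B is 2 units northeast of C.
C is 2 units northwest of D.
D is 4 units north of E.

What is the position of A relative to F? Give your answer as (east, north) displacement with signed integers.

Place F at the origin (east=0, north=0).
  E is 4 units east of F: delta (east=+4, north=+0); E at (east=4, north=0).
  D is 4 units north of E: delta (east=+0, north=+4); D at (east=4, north=4).
  C is 2 units northwest of D: delta (east=-2, north=+2); C at (east=2, north=6).
  B is 2 units northeast of C: delta (east=+2, north=+2); B at (east=4, north=8).
  A is 7 units north of B: delta (east=+0, north=+7); A at (east=4, north=15).
Therefore A relative to F: (east=4, north=15).

Answer: A is at (east=4, north=15) relative to F.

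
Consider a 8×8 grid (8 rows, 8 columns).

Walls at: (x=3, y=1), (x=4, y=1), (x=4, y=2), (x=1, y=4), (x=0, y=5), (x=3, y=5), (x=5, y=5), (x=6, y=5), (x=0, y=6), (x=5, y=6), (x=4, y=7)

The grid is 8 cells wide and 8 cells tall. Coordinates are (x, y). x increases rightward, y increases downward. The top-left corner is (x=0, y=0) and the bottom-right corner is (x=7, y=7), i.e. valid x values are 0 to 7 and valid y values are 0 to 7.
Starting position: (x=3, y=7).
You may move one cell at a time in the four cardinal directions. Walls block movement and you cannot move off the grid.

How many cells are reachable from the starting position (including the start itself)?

BFS flood-fill from (x=3, y=7):
  Distance 0: (x=3, y=7)
  Distance 1: (x=3, y=6), (x=2, y=7)
  Distance 2: (x=2, y=6), (x=4, y=6), (x=1, y=7)
  Distance 3: (x=2, y=5), (x=4, y=5), (x=1, y=6), (x=0, y=7)
  Distance 4: (x=2, y=4), (x=4, y=4), (x=1, y=5)
  Distance 5: (x=2, y=3), (x=4, y=3), (x=3, y=4), (x=5, y=4)
  Distance 6: (x=2, y=2), (x=1, y=3), (x=3, y=3), (x=5, y=3), (x=6, y=4)
  Distance 7: (x=2, y=1), (x=1, y=2), (x=3, y=2), (x=5, y=2), (x=0, y=3), (x=6, y=3), (x=7, y=4)
  Distance 8: (x=2, y=0), (x=1, y=1), (x=5, y=1), (x=0, y=2), (x=6, y=2), (x=7, y=3), (x=0, y=4), (x=7, y=5)
  Distance 9: (x=1, y=0), (x=3, y=0), (x=5, y=0), (x=0, y=1), (x=6, y=1), (x=7, y=2), (x=7, y=6)
  Distance 10: (x=0, y=0), (x=4, y=0), (x=6, y=0), (x=7, y=1), (x=6, y=6), (x=7, y=7)
  Distance 11: (x=7, y=0), (x=6, y=7)
  Distance 12: (x=5, y=7)
Total reachable: 53 (grid has 53 open cells total)

Answer: Reachable cells: 53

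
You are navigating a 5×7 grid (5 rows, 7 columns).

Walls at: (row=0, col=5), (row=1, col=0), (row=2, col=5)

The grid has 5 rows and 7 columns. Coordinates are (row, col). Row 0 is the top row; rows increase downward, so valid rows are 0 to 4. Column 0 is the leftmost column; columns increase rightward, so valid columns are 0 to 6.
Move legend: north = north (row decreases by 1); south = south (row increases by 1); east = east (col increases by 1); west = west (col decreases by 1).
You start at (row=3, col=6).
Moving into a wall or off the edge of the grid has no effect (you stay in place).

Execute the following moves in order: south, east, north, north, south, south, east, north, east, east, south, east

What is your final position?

Start: (row=3, col=6)
  south (south): (row=3, col=6) -> (row=4, col=6)
  east (east): blocked, stay at (row=4, col=6)
  north (north): (row=4, col=6) -> (row=3, col=6)
  north (north): (row=3, col=6) -> (row=2, col=6)
  south (south): (row=2, col=6) -> (row=3, col=6)
  south (south): (row=3, col=6) -> (row=4, col=6)
  east (east): blocked, stay at (row=4, col=6)
  north (north): (row=4, col=6) -> (row=3, col=6)
  east (east): blocked, stay at (row=3, col=6)
  east (east): blocked, stay at (row=3, col=6)
  south (south): (row=3, col=6) -> (row=4, col=6)
  east (east): blocked, stay at (row=4, col=6)
Final: (row=4, col=6)

Answer: Final position: (row=4, col=6)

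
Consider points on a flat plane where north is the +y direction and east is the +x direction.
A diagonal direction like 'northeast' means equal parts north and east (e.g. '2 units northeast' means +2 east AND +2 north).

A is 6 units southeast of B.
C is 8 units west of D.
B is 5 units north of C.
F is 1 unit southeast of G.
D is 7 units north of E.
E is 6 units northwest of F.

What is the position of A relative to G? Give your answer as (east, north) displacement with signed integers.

Answer: A is at (east=-7, north=11) relative to G.

Derivation:
Place G at the origin (east=0, north=0).
  F is 1 unit southeast of G: delta (east=+1, north=-1); F at (east=1, north=-1).
  E is 6 units northwest of F: delta (east=-6, north=+6); E at (east=-5, north=5).
  D is 7 units north of E: delta (east=+0, north=+7); D at (east=-5, north=12).
  C is 8 units west of D: delta (east=-8, north=+0); C at (east=-13, north=12).
  B is 5 units north of C: delta (east=+0, north=+5); B at (east=-13, north=17).
  A is 6 units southeast of B: delta (east=+6, north=-6); A at (east=-7, north=11).
Therefore A relative to G: (east=-7, north=11).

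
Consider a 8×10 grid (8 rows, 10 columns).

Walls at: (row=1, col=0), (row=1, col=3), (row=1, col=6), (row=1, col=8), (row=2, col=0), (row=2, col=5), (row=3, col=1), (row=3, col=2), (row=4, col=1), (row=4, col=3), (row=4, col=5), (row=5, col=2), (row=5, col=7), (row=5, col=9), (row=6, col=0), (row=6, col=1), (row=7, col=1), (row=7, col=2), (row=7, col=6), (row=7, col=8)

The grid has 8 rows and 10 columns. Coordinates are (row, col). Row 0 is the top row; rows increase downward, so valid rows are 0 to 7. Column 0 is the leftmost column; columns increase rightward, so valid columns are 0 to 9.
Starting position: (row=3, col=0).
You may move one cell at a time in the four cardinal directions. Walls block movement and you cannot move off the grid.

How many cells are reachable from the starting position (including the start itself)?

Answer: Reachable cells: 4

Derivation:
BFS flood-fill from (row=3, col=0):
  Distance 0: (row=3, col=0)
  Distance 1: (row=4, col=0)
  Distance 2: (row=5, col=0)
  Distance 3: (row=5, col=1)
Total reachable: 4 (grid has 60 open cells total)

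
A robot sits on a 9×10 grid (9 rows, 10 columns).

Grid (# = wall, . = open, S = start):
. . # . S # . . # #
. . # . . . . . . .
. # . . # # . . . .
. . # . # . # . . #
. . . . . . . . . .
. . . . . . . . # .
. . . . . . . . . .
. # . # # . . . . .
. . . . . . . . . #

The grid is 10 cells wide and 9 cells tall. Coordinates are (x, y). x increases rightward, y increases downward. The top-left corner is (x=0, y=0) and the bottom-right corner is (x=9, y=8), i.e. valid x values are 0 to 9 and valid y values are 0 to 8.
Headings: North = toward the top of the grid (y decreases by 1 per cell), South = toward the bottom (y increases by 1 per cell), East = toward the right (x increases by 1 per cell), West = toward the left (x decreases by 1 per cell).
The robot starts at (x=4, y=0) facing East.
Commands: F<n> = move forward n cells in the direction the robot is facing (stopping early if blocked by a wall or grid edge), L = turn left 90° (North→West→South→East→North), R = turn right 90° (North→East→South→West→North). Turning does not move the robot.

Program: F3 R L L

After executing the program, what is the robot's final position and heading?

Start: (x=4, y=0), facing East
  F3: move forward 0/3 (blocked), now at (x=4, y=0)
  R: turn right, now facing South
  L: turn left, now facing East
  L: turn left, now facing North
Final: (x=4, y=0), facing North

Answer: Final position: (x=4, y=0), facing North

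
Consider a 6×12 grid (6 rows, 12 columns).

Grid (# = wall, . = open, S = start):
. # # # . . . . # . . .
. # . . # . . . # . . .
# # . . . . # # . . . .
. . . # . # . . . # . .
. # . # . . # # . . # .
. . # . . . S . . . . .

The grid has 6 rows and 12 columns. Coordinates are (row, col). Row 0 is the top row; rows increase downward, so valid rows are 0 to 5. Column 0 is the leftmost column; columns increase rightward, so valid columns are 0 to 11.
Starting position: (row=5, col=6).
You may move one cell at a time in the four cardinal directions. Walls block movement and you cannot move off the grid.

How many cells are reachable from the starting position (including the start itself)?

Answer: Reachable cells: 50

Derivation:
BFS flood-fill from (row=5, col=6):
  Distance 0: (row=5, col=6)
  Distance 1: (row=5, col=5), (row=5, col=7)
  Distance 2: (row=4, col=5), (row=5, col=4), (row=5, col=8)
  Distance 3: (row=4, col=4), (row=4, col=8), (row=5, col=3), (row=5, col=9)
  Distance 4: (row=3, col=4), (row=3, col=8), (row=4, col=9), (row=5, col=10)
  Distance 5: (row=2, col=4), (row=2, col=8), (row=3, col=7), (row=5, col=11)
  Distance 6: (row=2, col=3), (row=2, col=5), (row=2, col=9), (row=3, col=6), (row=4, col=11)
  Distance 7: (row=1, col=3), (row=1, col=5), (row=1, col=9), (row=2, col=2), (row=2, col=10), (row=3, col=11)
  Distance 8: (row=0, col=5), (row=0, col=9), (row=1, col=2), (row=1, col=6), (row=1, col=10), (row=2, col=11), (row=3, col=2), (row=3, col=10)
  Distance 9: (row=0, col=4), (row=0, col=6), (row=0, col=10), (row=1, col=7), (row=1, col=11), (row=3, col=1), (row=4, col=2)
  Distance 10: (row=0, col=7), (row=0, col=11), (row=3, col=0)
  Distance 11: (row=4, col=0)
  Distance 12: (row=5, col=0)
  Distance 13: (row=5, col=1)
Total reachable: 50 (grid has 52 open cells total)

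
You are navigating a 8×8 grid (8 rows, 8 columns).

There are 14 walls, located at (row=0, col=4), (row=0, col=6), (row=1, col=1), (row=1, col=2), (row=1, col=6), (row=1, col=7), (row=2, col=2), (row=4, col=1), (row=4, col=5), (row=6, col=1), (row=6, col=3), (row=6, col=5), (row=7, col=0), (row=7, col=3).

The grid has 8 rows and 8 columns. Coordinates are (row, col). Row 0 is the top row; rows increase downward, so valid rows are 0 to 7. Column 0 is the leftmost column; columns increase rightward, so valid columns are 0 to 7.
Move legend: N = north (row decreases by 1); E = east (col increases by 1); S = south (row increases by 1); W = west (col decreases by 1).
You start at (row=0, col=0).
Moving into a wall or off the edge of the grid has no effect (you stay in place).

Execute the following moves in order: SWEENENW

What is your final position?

Answer: Final position: (row=0, col=0)

Derivation:
Start: (row=0, col=0)
  S (south): (row=0, col=0) -> (row=1, col=0)
  W (west): blocked, stay at (row=1, col=0)
  E (east): blocked, stay at (row=1, col=0)
  E (east): blocked, stay at (row=1, col=0)
  N (north): (row=1, col=0) -> (row=0, col=0)
  E (east): (row=0, col=0) -> (row=0, col=1)
  N (north): blocked, stay at (row=0, col=1)
  W (west): (row=0, col=1) -> (row=0, col=0)
Final: (row=0, col=0)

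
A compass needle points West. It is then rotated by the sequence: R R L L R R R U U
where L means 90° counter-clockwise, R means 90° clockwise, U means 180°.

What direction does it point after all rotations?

Answer: Final heading: South

Derivation:
Start: West
  R (right (90° clockwise)) -> North
  R (right (90° clockwise)) -> East
  L (left (90° counter-clockwise)) -> North
  L (left (90° counter-clockwise)) -> West
  R (right (90° clockwise)) -> North
  R (right (90° clockwise)) -> East
  R (right (90° clockwise)) -> South
  U (U-turn (180°)) -> North
  U (U-turn (180°)) -> South
Final: South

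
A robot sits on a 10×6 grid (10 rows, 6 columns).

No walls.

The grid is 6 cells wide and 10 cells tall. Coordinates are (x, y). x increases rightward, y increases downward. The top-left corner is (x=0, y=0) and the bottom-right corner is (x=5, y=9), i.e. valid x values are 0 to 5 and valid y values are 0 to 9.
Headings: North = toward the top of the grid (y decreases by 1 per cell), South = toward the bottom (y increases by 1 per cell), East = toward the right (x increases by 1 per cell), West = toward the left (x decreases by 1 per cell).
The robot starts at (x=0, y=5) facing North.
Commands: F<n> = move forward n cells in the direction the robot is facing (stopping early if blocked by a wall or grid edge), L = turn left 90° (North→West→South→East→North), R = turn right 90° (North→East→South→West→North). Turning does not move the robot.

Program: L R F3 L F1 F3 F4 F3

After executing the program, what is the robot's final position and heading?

Start: (x=0, y=5), facing North
  L: turn left, now facing West
  R: turn right, now facing North
  F3: move forward 3, now at (x=0, y=2)
  L: turn left, now facing West
  F1: move forward 0/1 (blocked), now at (x=0, y=2)
  F3: move forward 0/3 (blocked), now at (x=0, y=2)
  F4: move forward 0/4 (blocked), now at (x=0, y=2)
  F3: move forward 0/3 (blocked), now at (x=0, y=2)
Final: (x=0, y=2), facing West

Answer: Final position: (x=0, y=2), facing West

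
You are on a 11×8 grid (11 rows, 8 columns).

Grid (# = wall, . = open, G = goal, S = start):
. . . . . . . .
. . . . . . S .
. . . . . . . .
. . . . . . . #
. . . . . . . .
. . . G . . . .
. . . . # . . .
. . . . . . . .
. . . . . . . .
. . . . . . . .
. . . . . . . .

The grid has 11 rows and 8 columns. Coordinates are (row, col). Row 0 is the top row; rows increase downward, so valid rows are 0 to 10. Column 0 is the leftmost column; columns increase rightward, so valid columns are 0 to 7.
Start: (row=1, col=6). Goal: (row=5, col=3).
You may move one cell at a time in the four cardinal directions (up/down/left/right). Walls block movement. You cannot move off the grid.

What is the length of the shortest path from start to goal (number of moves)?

Answer: Shortest path length: 7

Derivation:
BFS from (row=1, col=6) until reaching (row=5, col=3):
  Distance 0: (row=1, col=6)
  Distance 1: (row=0, col=6), (row=1, col=5), (row=1, col=7), (row=2, col=6)
  Distance 2: (row=0, col=5), (row=0, col=7), (row=1, col=4), (row=2, col=5), (row=2, col=7), (row=3, col=6)
  Distance 3: (row=0, col=4), (row=1, col=3), (row=2, col=4), (row=3, col=5), (row=4, col=6)
  Distance 4: (row=0, col=3), (row=1, col=2), (row=2, col=3), (row=3, col=4), (row=4, col=5), (row=4, col=7), (row=5, col=6)
  Distance 5: (row=0, col=2), (row=1, col=1), (row=2, col=2), (row=3, col=3), (row=4, col=4), (row=5, col=5), (row=5, col=7), (row=6, col=6)
  Distance 6: (row=0, col=1), (row=1, col=0), (row=2, col=1), (row=3, col=2), (row=4, col=3), (row=5, col=4), (row=6, col=5), (row=6, col=7), (row=7, col=6)
  Distance 7: (row=0, col=0), (row=2, col=0), (row=3, col=1), (row=4, col=2), (row=5, col=3), (row=7, col=5), (row=7, col=7), (row=8, col=6)  <- goal reached here
One shortest path (7 moves): (row=1, col=6) -> (row=1, col=5) -> (row=1, col=4) -> (row=1, col=3) -> (row=2, col=3) -> (row=3, col=3) -> (row=4, col=3) -> (row=5, col=3)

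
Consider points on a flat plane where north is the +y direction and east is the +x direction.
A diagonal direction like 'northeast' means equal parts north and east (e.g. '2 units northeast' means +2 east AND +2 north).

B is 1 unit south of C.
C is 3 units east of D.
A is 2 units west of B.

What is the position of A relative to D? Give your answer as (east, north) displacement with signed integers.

Answer: A is at (east=1, north=-1) relative to D.

Derivation:
Place D at the origin (east=0, north=0).
  C is 3 units east of D: delta (east=+3, north=+0); C at (east=3, north=0).
  B is 1 unit south of C: delta (east=+0, north=-1); B at (east=3, north=-1).
  A is 2 units west of B: delta (east=-2, north=+0); A at (east=1, north=-1).
Therefore A relative to D: (east=1, north=-1).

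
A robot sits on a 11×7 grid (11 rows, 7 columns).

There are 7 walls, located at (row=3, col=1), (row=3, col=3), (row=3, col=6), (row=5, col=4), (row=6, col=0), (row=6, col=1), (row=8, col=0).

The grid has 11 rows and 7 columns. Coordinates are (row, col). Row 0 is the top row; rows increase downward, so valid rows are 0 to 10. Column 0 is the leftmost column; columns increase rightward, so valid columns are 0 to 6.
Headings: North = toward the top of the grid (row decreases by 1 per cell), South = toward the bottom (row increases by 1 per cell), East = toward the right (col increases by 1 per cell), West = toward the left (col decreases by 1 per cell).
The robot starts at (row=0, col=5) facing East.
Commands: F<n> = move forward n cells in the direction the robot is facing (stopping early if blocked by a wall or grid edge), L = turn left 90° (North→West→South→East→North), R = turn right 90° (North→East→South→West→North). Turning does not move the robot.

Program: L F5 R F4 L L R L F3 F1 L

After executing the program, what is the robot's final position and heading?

Start: (row=0, col=5), facing East
  L: turn left, now facing North
  F5: move forward 0/5 (blocked), now at (row=0, col=5)
  R: turn right, now facing East
  F4: move forward 1/4 (blocked), now at (row=0, col=6)
  L: turn left, now facing North
  L: turn left, now facing West
  R: turn right, now facing North
  L: turn left, now facing West
  F3: move forward 3, now at (row=0, col=3)
  F1: move forward 1, now at (row=0, col=2)
  L: turn left, now facing South
Final: (row=0, col=2), facing South

Answer: Final position: (row=0, col=2), facing South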